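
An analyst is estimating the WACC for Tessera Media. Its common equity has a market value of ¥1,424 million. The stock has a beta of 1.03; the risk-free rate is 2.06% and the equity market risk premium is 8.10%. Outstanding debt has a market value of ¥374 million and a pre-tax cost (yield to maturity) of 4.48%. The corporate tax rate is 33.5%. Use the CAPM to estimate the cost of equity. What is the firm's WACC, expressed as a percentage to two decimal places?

Cost of equity via CAPM: Re = 2.06% + 1.03 × 8.1% = 10.4030%.
Total capital V = 1424 + 374 = 1798.
Equity: weight = 1424/1798 = 0.7920; cost = 10.403%.
Debt: weight = 374/1798 = 0.2080; after-tax cost = 4.48% × (1 − 33.5%) = 2.9792%.
WACC = 0.7920 × 10.4030% + 0.2080 × 2.9792% = 8.8588%.

8.86%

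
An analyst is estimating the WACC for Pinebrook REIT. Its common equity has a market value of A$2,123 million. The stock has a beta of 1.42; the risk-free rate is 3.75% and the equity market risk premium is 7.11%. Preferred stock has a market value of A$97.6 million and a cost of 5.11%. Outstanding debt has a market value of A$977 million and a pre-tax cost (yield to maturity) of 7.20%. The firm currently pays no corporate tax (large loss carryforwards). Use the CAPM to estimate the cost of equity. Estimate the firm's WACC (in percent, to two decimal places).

Cost of equity via CAPM: Re = 3.75% + 1.42 × 7.11% = 13.8462%.
Total capital V = 2123 + 97.6 + 977 = 3197.6.
Equity: weight = 2123/3197.6 = 0.6639; cost = 13.8462%.
Preferred: weight = 97.6/3197.6 = 0.0305; cost = 5.11%.
Debt: weight = 977/3197.6 = 0.3055; after-tax cost = 7.2% × (1 − 0%) = 7.2000%.
WACC = 0.6639 × 13.8462% + 0.0305 × 5.1100% + 0.3055 × 7.2000% = 11.5489%.

11.55%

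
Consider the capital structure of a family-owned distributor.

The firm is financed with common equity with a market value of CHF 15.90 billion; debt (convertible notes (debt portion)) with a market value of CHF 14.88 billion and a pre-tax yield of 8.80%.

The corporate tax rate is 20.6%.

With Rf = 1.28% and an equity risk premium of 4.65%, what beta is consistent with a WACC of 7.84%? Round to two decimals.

1.58

Total capital V = 15.9 + 14.88 = 30.78.
Equity weight = 15.9/30.78 = 0.5166.
Convertible notes (debt portion) weight = 14.88/30.78 = 0.4834.
Debt contribution = 0.4834 × 8.8% × (1 − 20.6%) = 3.3778%.
Required equity contribution = 7.84% − 3.3778% = 4.4622%  ⇒  Re = 8.6381%.
CAPM: 8.6381% = 1.28% + β × 4.65%  ⇒  β = 1.5824.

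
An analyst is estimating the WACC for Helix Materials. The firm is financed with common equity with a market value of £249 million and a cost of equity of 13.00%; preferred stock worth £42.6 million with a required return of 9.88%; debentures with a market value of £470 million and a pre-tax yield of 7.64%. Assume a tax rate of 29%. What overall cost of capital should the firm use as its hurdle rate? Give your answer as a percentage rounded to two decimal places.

Total capital V = 249 + 42.6 + 470 = 761.6.
Equity: weight = 249/761.6 = 0.3269; cost = 13%.
Preferred: weight = 42.6/761.6 = 0.0559; cost = 9.88%.
Debentures: weight = 470/761.6 = 0.6171; after-tax cost = 7.64% × (1 − 29%) = 5.4244%.
WACC = 0.3269 × 13.0000% + 0.0559 × 9.8800% + 0.6171 × 5.4244% = 8.1504%.

8.15%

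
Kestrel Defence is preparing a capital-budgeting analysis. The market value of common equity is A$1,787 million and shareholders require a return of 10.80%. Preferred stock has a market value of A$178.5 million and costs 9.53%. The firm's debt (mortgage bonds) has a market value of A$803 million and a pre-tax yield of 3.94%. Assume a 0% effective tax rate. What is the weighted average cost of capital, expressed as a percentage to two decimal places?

8.73%

Total capital V = 1787 + 178.5 + 803 = 2768.5.
Equity: weight = 1787/2768.5 = 0.6455; cost = 10.8%.
Preferred: weight = 178.5/2768.5 = 0.0645; cost = 9.53%.
Mortgage bonds: weight = 803/2768.5 = 0.2900; after-tax cost = 3.94% × (1 − 0%) = 3.9400%.
WACC = 0.6455 × 10.8000% + 0.0645 × 9.5300% + 0.2900 × 3.9400% = 8.7284%.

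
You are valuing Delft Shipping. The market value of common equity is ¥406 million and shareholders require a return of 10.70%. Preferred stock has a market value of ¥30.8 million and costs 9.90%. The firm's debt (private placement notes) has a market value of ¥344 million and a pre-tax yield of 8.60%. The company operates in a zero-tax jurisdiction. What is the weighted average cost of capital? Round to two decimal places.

Total capital V = 406 + 30.8 + 344 = 780.8.
Equity: weight = 406/780.8 = 0.5200; cost = 10.7%.
Preferred: weight = 30.8/780.8 = 0.0394; cost = 9.9%.
Private placement notes: weight = 344/780.8 = 0.4406; after-tax cost = 8.6% × (1 − 0%) = 8.6000%.
WACC = 0.5200 × 10.7000% + 0.0394 × 9.9000% + 0.4406 × 8.6000% = 9.7432%.

9.74%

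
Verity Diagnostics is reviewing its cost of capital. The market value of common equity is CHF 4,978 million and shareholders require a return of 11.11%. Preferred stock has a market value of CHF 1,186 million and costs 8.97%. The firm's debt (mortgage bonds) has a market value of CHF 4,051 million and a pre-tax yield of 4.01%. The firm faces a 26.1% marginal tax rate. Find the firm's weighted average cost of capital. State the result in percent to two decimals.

7.63%

Total capital V = 4978 + 1186 + 4051 = 10215.
Equity: weight = 4978/10215 = 0.4873; cost = 11.11%.
Preferred: weight = 1186/10215 = 0.1161; cost = 8.97%.
Mortgage bonds: weight = 4051/10215 = 0.3966; after-tax cost = 4.01% × (1 − 26.1%) = 2.9634%.
WACC = 0.4873 × 11.1100% + 0.1161 × 8.9700% + 0.3966 × 2.9634% = 7.6308%.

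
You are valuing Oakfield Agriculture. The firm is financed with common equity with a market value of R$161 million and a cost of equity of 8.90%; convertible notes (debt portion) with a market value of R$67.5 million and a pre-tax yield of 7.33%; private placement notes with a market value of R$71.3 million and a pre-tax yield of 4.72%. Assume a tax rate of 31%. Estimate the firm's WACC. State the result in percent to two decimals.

Total capital V = 161 + 67.5 + 71.3 = 299.8.
Equity: weight = 161/299.8 = 0.5370; cost = 8.9%.
Convertible notes (debt portion): weight = 67.5/299.8 = 0.2252; after-tax cost = 7.33% × (1 − 31%) = 5.0577%.
Private placement notes: weight = 71.3/299.8 = 0.2378; after-tax cost = 4.72% × (1 − 31%) = 3.2568%.
WACC = 0.5370 × 8.9000% + 0.2252 × 5.0577% + 0.2378 × 3.2568% = 6.6928%.

6.69%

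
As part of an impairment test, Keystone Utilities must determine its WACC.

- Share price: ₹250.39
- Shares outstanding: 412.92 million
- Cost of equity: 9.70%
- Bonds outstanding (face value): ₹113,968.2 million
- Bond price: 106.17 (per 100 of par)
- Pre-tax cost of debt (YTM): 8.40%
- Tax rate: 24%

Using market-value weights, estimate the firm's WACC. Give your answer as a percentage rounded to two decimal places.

7.91%

Market value of equity E = 250.39 × 412.92m = 103391.0388m. Market value of debt D = 113968.2m × 106.17/100 = 121000.03794m.
Total capital V = 103391.0388 + 121000.03794 = 224391.07674.
Equity: weight = 103391.0388/224391.07674 = 0.4608; cost = 9.7%.
Bonds outstanding: weight = 121000.03794/224391.07674 = 0.5392; after-tax cost = 8.4% × (1 − 24%) = 6.3840%.
WACC = 0.4608 × 9.7000% + 0.5392 × 6.3840% = 7.9119%.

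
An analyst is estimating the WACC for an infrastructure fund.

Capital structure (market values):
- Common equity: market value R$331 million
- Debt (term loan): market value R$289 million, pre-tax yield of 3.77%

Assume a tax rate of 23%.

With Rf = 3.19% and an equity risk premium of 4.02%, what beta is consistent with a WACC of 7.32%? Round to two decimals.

Total capital V = 331 + 289 = 620.
Equity weight = 331/620 = 0.5339.
Term loan weight = 289/620 = 0.4661.
Debt contribution = 0.4661 × 3.77% × (1 − 23%) = 1.3531%.
Required equity contribution = 7.32% − 1.3531% = 5.9669%  ⇒  Re = 11.1766%.
CAPM: 11.1766% = 3.19% + β × 4.02%  ⇒  β = 1.9867.

1.99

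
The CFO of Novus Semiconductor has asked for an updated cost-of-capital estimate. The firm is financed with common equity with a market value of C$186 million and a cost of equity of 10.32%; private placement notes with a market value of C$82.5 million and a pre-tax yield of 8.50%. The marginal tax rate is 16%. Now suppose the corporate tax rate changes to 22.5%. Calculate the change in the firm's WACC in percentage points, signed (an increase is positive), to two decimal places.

-0.17 pp

Current WACC:
Total capital V = 186 + 82.5 = 268.5.
Equity: weight = 186/268.5 = 0.6927; cost = 10.32%.
Private placement notes: weight = 82.5/268.5 = 0.3073; after-tax cost = 8.5% × (1 − 16%) = 7.1400%.
WACC = 0.6927 × 10.3200% + 0.3073 × 7.1400% = 9.3429%.
After the change:
Total capital V = 186 + 82.5 = 268.5.
Equity: weight = 186/268.5 = 0.6927; cost = 10.32%.
Private placement notes: weight = 82.5/268.5 = 0.3073; after-tax cost = 8.5% × (1 − 22.5%) = 6.5875%.
WACC = 0.6927 × 10.3200% + 0.3073 × 6.5875% = 9.1731%.
Change in WACC = 9.1731% − 9.3429% = -0.1698 pp.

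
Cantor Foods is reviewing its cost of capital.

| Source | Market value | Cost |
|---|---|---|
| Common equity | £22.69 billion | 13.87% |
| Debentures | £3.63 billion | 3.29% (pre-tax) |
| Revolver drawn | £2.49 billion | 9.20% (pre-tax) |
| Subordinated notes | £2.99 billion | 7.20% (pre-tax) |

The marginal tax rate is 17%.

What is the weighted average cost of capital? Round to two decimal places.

11.37%

Total capital V = 22.69 + 3.63 + 2.49 + 2.99 = 31.8.
Equity: weight = 22.69/31.8 = 0.7135; cost = 13.87%.
Debentures: weight = 3.63/31.8 = 0.1142; after-tax cost = 3.29% × (1 − 17%) = 2.7307%.
Revolver drawn: weight = 2.49/31.8 = 0.0783; after-tax cost = 9.2% × (1 − 17%) = 7.6360%.
Subordinated notes: weight = 2.99/31.8 = 0.0940; after-tax cost = 7.2% × (1 − 17%) = 5.9760%.
WACC = 0.7135 × 13.8700% + 0.1142 × 2.7307% + 0.0783 × 7.6360% + 0.0940 × 5.9760% = 11.3681%.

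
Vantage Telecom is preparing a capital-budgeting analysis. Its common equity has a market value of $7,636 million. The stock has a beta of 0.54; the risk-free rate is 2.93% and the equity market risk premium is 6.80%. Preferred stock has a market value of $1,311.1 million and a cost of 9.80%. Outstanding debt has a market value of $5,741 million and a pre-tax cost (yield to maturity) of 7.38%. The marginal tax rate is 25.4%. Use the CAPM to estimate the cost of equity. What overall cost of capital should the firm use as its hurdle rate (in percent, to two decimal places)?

Cost of equity via CAPM: Re = 2.93% + 0.54 × 6.8% = 6.6020%.
Total capital V = 7636 + 1311.1 + 5741 = 14688.1.
Equity: weight = 7636/14688.1 = 0.5199; cost = 6.602%.
Preferred: weight = 1311.1/14688.1 = 0.0893; cost = 9.8%.
Debt: weight = 5741/14688.1 = 0.3909; after-tax cost = 7.38% × (1 − 25.4%) = 5.5055%.
WACC = 0.5199 × 6.6020% + 0.0893 × 9.8000% + 0.3909 × 5.5055% = 6.4589%.

6.46%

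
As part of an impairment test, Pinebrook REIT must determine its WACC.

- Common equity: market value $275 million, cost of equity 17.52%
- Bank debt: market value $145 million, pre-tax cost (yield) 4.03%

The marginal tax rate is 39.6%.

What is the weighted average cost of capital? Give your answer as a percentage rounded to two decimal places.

Total capital V = 275 + 145 = 420.
Equity: weight = 275/420 = 0.6548; cost = 17.52%.
Bank debt: weight = 145/420 = 0.3452; after-tax cost = 4.03% × (1 − 39.6%) = 2.4341%.
WACC = 0.6548 × 17.5200% + 0.3452 × 2.4341% = 12.3118%.

12.31%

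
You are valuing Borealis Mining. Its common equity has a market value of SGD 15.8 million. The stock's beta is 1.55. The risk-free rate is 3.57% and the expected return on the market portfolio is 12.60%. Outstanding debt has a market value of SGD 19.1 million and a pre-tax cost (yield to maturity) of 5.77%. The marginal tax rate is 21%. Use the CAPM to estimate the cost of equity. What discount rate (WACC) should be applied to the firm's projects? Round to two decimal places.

10.45%

Market risk premium = 12.6% − 3.57% = 9.03%.
Cost of equity via CAPM: Re = 3.57% + 1.55 × 9.03% = 17.5665%.
Total capital V = 15.8 + 19.1 = 34.9.
Equity: weight = 15.8/34.9 = 0.4527; cost = 17.5665%.
Debt: weight = 19.1/34.9 = 0.5473; after-tax cost = 5.77% × (1 − 21%) = 4.5583%.
WACC = 0.4527 × 17.5665% + 0.5473 × 4.5583% = 10.4474%.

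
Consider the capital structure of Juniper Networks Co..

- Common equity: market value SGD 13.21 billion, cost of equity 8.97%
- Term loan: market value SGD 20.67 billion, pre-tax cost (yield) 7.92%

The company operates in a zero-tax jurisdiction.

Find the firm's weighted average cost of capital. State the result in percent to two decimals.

8.33%

Total capital V = 13.21 + 20.67 = 33.88.
Equity: weight = 13.21/33.88 = 0.3899; cost = 8.97%.
Term loan: weight = 20.67/33.88 = 0.6101; after-tax cost = 7.92% × (1 − 0%) = 7.9200%.
WACC = 0.3899 × 8.9700% + 0.6101 × 7.9200% = 8.3294%.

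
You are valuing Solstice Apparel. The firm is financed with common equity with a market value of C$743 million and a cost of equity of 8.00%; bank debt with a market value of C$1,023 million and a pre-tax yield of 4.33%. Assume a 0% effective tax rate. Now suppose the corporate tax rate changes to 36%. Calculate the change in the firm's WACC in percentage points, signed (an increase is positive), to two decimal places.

-0.90 pp

Current WACC:
Total capital V = 743 + 1023 = 1766.
Equity: weight = 743/1766 = 0.4207; cost = 8%.
Bank debt: weight = 1023/1766 = 0.5793; after-tax cost = 4.33% × (1 − 0%) = 4.3300%.
WACC = 0.4207 × 8.0000% + 0.5793 × 4.3300% = 5.8741%.
After the change:
Total capital V = 743 + 1023 = 1766.
Equity: weight = 743/1766 = 0.4207; cost = 8%.
Bank debt: weight = 1023/1766 = 0.5793; after-tax cost = 4.33% × (1 − 36%) = 2.7712%.
WACC = 0.4207 × 8.0000% + 0.5793 × 2.7712% = 4.9711%.
Change in WACC = 4.9711% − 5.8741% = -0.9030 pp.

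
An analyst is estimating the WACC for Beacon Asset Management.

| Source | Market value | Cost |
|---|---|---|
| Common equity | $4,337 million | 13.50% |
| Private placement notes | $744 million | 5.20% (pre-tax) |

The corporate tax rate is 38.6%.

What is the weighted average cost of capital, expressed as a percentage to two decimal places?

Total capital V = 4337 + 744 = 5081.
Equity: weight = 4337/5081 = 0.8536; cost = 13.5%.
Private placement notes: weight = 744/5081 = 0.1464; after-tax cost = 5.2% × (1 − 38.6%) = 3.1928%.
WACC = 0.8536 × 13.5000% + 0.1464 × 3.1928% = 11.9907%.

11.99%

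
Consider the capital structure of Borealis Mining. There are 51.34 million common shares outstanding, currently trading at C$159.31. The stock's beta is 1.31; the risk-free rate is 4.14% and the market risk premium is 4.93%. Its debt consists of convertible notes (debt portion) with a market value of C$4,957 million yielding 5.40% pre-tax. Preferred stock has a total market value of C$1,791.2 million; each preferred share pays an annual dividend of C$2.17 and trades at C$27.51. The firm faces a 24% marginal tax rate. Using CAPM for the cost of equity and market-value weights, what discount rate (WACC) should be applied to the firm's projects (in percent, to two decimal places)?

8.12%

Cost of equity via CAPM: Re = 4.14% + 1.31 × 4.93% = 10.5983%.
Cost of preferred: Rp = 2.17 / 27.51 = 7.8880%.
Market value of equity E = 159.31 × 51.34m = 8178.9754m.
Total capital V = 8178.9754 + 1791.2 + 4957 = 14927.1754.
Equity: weight = 8178.9754/14927.1754 = 0.5479; cost = 10.5983%.
Preferred: weight = 1791.2/14927.1754 = 0.1200; cost = 7.888%.
Convertible notes (debt portion): weight = 4957/14927.1754 = 0.3321; after-tax cost = 5.4% × (1 − 24%) = 4.1040%.
WACC = 0.5479 × 10.5983% + 0.1200 × 7.8880% + 0.3321 × 4.1040% = 8.1165%.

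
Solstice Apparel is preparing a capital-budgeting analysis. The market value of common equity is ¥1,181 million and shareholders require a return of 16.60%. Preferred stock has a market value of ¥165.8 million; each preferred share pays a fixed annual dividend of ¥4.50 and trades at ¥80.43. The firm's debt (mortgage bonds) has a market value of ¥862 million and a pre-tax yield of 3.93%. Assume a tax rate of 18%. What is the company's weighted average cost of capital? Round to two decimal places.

Cost of preferred: Rp = 4.5 / 80.43 = 5.5949%.
Total capital V = 1181 + 165.8 + 862 = 2208.8.
Equity: weight = 1181/2208.8 = 0.5347; cost = 16.6%.
Preferred: weight = 165.8/2208.8 = 0.0751; cost = 5.5949%.
Mortgage bonds: weight = 862/2208.8 = 0.3903; after-tax cost = 3.93% × (1 − 18%) = 3.2226%.
WACC = 0.5347 × 16.6000% + 0.0751 × 5.5949% + 0.3903 × 3.2226% = 10.5533%.

10.55%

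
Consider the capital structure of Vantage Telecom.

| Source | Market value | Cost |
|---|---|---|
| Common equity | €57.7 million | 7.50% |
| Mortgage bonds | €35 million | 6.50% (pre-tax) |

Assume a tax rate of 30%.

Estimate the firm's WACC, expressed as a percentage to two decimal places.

6.39%

Total capital V = 57.7 + 35 = 92.7.
Equity: weight = 57.7/92.7 = 0.6224; cost = 7.5%.
Mortgage bonds: weight = 35/92.7 = 0.3776; after-tax cost = 6.5% × (1 − 30%) = 4.5500%.
WACC = 0.6224 × 7.5000% + 0.3776 × 4.5500% = 6.3862%.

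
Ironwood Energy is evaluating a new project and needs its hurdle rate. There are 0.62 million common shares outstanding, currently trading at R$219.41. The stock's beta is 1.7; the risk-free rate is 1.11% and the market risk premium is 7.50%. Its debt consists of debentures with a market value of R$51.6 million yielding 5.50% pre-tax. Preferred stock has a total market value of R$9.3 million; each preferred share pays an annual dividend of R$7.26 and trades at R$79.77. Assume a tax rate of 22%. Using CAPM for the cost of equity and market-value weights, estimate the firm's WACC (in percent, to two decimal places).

Cost of equity via CAPM: Re = 1.11% + 1.7 × 7.5% = 13.8600%.
Cost of preferred: Rp = 7.26 / 79.77 = 9.1012%.
Market value of equity E = 219.41 × 0.62m = 136.0342m.
Total capital V = 136.0342 + 9.3 + 51.6 = 196.9342.
Equity: weight = 136.0342/196.9342 = 0.6908; cost = 13.86%.
Preferred: weight = 9.3/196.9342 = 0.0472; cost = 9.1012%.
Debentures: weight = 51.6/196.9342 = 0.2620; after-tax cost = 5.5% × (1 − 22%) = 4.2900%.
WACC = 0.6908 × 13.8600% + 0.0472 × 9.1012% + 0.2620 × 4.2900% = 11.1278%.

11.13%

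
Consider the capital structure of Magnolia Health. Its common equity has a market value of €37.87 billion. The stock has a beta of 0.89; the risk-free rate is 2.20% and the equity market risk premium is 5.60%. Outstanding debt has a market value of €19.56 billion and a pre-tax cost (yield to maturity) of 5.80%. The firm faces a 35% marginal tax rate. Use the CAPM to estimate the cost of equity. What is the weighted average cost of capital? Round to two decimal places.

6.02%

Cost of equity via CAPM: Re = 2.2% + 0.89 × 5.6% = 7.1840%.
Total capital V = 37.87 + 19.56 = 57.43.
Equity: weight = 37.87/57.43 = 0.6594; cost = 7.184%.
Debt: weight = 19.56/57.43 = 0.3406; after-tax cost = 5.8% × (1 − 35%) = 3.7700%.
WACC = 0.6594 × 7.1840% + 0.3406 × 3.7700% = 6.0212%.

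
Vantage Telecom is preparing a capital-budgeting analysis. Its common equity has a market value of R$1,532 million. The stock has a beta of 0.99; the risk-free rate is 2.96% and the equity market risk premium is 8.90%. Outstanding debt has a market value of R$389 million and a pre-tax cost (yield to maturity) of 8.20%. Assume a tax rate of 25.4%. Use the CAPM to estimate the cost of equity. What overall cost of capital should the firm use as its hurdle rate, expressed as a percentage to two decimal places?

10.63%

Cost of equity via CAPM: Re = 2.96% + 0.99 × 8.9% = 11.7710%.
Total capital V = 1532 + 389 = 1921.
Equity: weight = 1532/1921 = 0.7975; cost = 11.771%.
Debt: weight = 389/1921 = 0.2025; after-tax cost = 8.2% × (1 − 25.4%) = 6.1172%.
WACC = 0.7975 × 11.7710% + 0.2025 × 6.1172% = 10.6261%.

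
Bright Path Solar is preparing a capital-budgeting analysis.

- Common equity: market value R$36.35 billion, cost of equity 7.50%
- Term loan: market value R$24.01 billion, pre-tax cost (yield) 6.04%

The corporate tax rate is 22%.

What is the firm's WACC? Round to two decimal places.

6.39%

Total capital V = 36.35 + 24.01 = 60.36.
Equity: weight = 36.35/60.36 = 0.6022; cost = 7.5%.
Term loan: weight = 24.01/60.36 = 0.3978; after-tax cost = 6.04% × (1 − 22%) = 4.7112%.
WACC = 0.6022 × 7.5000% + 0.3978 × 4.7112% = 6.3907%.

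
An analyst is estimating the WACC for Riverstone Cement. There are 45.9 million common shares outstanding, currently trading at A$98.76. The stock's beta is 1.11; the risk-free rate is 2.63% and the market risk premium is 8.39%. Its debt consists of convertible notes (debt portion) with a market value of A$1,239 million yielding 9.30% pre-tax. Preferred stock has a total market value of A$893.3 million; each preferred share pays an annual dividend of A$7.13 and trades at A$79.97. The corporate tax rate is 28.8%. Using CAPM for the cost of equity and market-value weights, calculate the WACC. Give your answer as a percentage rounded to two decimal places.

Cost of equity via CAPM: Re = 2.63% + 1.11 × 8.39% = 11.9429%.
Cost of preferred: Rp = 7.13 / 79.97 = 8.9158%.
Market value of equity E = 98.76 × 45.9m = 4533.084m.
Total capital V = 4533.084 + 893.3 + 1239 = 6665.384.
Equity: weight = 4533.084/6665.384 = 0.6801; cost = 11.9429%.
Preferred: weight = 893.3/6665.384 = 0.1340; cost = 8.9158%.
Convertible notes (debt portion): weight = 1239/6665.384 = 0.1859; after-tax cost = 9.3% × (1 − 28.8%) = 6.6216%.
WACC = 0.6801 × 11.9429% + 0.1340 × 8.9158% + 0.1859 × 6.6216% = 10.5481%.

10.55%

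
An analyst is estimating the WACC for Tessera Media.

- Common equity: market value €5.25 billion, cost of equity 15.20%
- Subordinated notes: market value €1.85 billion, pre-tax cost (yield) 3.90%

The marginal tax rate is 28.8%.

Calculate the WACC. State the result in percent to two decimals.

11.96%

Total capital V = 5.25 + 1.85 = 7.1.
Equity: weight = 5.25/7.1 = 0.7394; cost = 15.2%.
Subordinated notes: weight = 1.85/7.1 = 0.2606; after-tax cost = 3.9% × (1 − 28.8%) = 2.7768%.
WACC = 0.7394 × 15.2000% + 0.2606 × 2.7768% = 11.9630%.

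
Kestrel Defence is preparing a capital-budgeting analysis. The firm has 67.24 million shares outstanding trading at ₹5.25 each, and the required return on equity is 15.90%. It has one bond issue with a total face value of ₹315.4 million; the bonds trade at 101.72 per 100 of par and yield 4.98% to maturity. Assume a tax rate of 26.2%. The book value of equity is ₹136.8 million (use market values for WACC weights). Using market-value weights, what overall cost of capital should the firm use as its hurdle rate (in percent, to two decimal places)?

Market value of equity E = 5.25 × 67.24m = 353.01m. Market value of debt D = 315.4m × 101.72/100 = 320.82488m.
Total capital V = 353.01 + 320.82488 = 673.83488.
Equity: weight = 353.01/673.83488 = 0.5239; cost = 15.9%.
Bonds outstanding: weight = 320.82488/673.83488 = 0.4761; after-tax cost = 4.98% × (1 − 26.2%) = 3.6752%.
WACC = 0.5239 × 15.9000% + 0.4761 × 3.6752% = 10.0796%.

10.08%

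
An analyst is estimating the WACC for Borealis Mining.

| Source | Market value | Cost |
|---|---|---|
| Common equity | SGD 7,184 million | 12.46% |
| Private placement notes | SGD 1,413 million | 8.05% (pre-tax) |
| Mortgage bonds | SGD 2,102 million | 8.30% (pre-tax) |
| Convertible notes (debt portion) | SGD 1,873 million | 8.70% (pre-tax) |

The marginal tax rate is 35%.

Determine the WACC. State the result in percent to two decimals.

Total capital V = 7184 + 1413 + 2102 + 1873 = 12572.
Equity: weight = 7184/12572 = 0.5714; cost = 12.46%.
Private placement notes: weight = 1413/12572 = 0.1124; after-tax cost = 8.05% × (1 − 35%) = 5.2325%.
Mortgage bonds: weight = 2102/12572 = 0.1672; after-tax cost = 8.3% × (1 − 35%) = 5.3950%.
Convertible notes (debt portion): weight = 1873/12572 = 0.1490; after-tax cost = 8.7% × (1 − 35%) = 5.6550%.
WACC = 0.5714 × 12.4600% + 0.1124 × 5.2325% + 0.1672 × 5.3950% + 0.1490 × 5.6550% = 9.4526%.

9.45%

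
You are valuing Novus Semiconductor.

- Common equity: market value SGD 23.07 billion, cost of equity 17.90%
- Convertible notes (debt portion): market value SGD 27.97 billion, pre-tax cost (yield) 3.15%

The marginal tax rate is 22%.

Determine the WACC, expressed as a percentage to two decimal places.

Total capital V = 23.07 + 27.97 = 51.04.
Equity: weight = 23.07/51.04 = 0.4520; cost = 17.9%.
Convertible notes (debt portion): weight = 27.97/51.04 = 0.5480; after-tax cost = 3.15% × (1 − 22%) = 2.4570%.
WACC = 0.4520 × 17.9000% + 0.5480 × 2.4570% = 9.4372%.

9.44%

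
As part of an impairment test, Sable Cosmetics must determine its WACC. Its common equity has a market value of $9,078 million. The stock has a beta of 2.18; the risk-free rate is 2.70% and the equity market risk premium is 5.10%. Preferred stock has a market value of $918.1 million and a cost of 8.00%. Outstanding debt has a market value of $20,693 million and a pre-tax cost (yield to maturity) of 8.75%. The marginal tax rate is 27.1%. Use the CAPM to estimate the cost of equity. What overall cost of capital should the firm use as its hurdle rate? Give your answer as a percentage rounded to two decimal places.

8.63%

Cost of equity via CAPM: Re = 2.7% + 2.18 × 5.1% = 13.8180%.
Total capital V = 9078 + 918.1 + 20693 = 30689.1.
Equity: weight = 9078/30689.1 = 0.2958; cost = 13.818%.
Preferred: weight = 918.1/30689.1 = 0.0299; cost = 8%.
Debt: weight = 20693/30689.1 = 0.6743; after-tax cost = 8.75% × (1 − 27.1%) = 6.3788%.
WACC = 0.2958 × 13.8180% + 0.0299 × 8.0000% + 0.6743 × 6.3788% = 8.6278%.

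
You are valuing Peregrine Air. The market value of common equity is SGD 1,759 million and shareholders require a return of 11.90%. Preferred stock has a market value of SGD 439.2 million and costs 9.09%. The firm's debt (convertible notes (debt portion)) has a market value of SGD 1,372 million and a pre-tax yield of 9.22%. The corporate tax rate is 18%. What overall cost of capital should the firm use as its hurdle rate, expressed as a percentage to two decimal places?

Total capital V = 1759 + 439.2 + 1372 = 3570.2.
Equity: weight = 1759/3570.2 = 0.4927; cost = 11.9%.
Preferred: weight = 439.2/3570.2 = 0.1230; cost = 9.09%.
Convertible notes (debt portion): weight = 1372/3570.2 = 0.3843; after-tax cost = 9.22% × (1 − 18%) = 7.5604%.
WACC = 0.4927 × 11.9000% + 0.1230 × 9.0900% + 0.3843 × 7.5604% = 9.8866%.

9.89%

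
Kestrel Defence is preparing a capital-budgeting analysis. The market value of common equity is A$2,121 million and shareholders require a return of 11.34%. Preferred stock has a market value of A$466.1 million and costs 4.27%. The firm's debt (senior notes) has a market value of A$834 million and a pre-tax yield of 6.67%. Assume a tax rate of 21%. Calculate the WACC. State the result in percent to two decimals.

8.90%

Total capital V = 2121 + 466.1 + 834 = 3421.1.
Equity: weight = 2121/3421.1 = 0.6200; cost = 11.34%.
Preferred: weight = 466.1/3421.1 = 0.1362; cost = 4.27%.
Senior notes: weight = 834/3421.1 = 0.2438; after-tax cost = 6.67% × (1 − 21%) = 5.2693%.
WACC = 0.6200 × 11.3400% + 0.1362 × 4.2700% + 0.2438 × 5.2693% = 8.8968%.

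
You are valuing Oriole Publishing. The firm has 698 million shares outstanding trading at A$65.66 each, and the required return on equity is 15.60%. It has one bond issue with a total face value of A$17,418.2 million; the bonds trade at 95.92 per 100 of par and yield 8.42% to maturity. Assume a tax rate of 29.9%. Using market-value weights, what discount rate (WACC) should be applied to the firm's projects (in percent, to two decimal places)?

13.01%

Market value of equity E = 65.66 × 698m = 45830.68m. Market value of debt D = 17418.2m × 95.92/100 = 16707.53744m.
Total capital V = 45830.68 + 16707.53744 = 62538.21744.
Equity: weight = 45830.68/62538.21744 = 0.7328; cost = 15.6%.
Bonds outstanding: weight = 16707.53744/62538.21744 = 0.2672; after-tax cost = 8.42% × (1 − 29.9%) = 5.9024%.
WACC = 0.7328 × 15.6000% + 0.2672 × 5.9024% = 13.0092%.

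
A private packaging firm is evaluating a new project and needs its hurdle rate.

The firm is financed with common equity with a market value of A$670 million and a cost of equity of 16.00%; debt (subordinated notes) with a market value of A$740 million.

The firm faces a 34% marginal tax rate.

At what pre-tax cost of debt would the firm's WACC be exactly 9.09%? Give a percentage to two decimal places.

Total capital V = 670 + 740 = 1410.
Equity weight = 670/1410 = 0.4752.
Subordinated notes weight = 740/1410 = 0.5248.
Equity contribution = 0.4752 × 16% = 7.6028%.
Remaining for debt = 9.09% − 7.6028% = 1.4872%.
Rd × (1 − 34%) × 0.5248 = 1.4872%  ⇒  Rd = 4.2934%.

4.29%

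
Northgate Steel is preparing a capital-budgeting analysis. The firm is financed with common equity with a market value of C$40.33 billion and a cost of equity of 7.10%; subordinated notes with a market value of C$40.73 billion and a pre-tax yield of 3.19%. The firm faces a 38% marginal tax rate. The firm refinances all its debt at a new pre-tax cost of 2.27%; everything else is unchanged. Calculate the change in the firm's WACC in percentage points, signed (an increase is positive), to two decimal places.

Current WACC:
Total capital V = 40.33 + 40.73 = 81.06.
Equity: weight = 40.33/81.06 = 0.4975; cost = 7.1%.
Subordinated notes: weight = 40.73/81.06 = 0.5025; after-tax cost = 3.19% × (1 − 38%) = 1.9778%.
WACC = 0.4975 × 7.1000% + 0.5025 × 1.9778% = 4.5263%.
After the change:
Total capital V = 40.33 + 40.73 = 81.06.
Equity: weight = 40.33/81.06 = 0.4975; cost = 7.1%.
Subordinated notes: weight = 40.73/81.06 = 0.5025; after-tax cost = 2.27% × (1 − 38%) = 1.4074%.
WACC = 0.4975 × 7.1000% + 0.5025 × 1.4074% = 4.2397%.
Change in WACC = 4.2397% − 4.5263% = -0.2866 pp.

-0.29 pp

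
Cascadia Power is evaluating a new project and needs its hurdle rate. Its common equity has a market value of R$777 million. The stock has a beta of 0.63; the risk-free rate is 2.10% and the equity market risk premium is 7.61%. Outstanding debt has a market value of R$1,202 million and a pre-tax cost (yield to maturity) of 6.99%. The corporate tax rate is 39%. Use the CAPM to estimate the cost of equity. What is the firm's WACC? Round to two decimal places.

Cost of equity via CAPM: Re = 2.1% + 0.63 × 7.61% = 6.8943%.
Total capital V = 777 + 1202 = 1979.
Equity: weight = 777/1979 = 0.3926; cost = 6.8943%.
Debt: weight = 1202/1979 = 0.6074; after-tax cost = 6.99% × (1 − 39%) = 4.2639%.
WACC = 0.3926 × 6.8943% + 0.6074 × 4.2639% = 5.2967%.

5.30%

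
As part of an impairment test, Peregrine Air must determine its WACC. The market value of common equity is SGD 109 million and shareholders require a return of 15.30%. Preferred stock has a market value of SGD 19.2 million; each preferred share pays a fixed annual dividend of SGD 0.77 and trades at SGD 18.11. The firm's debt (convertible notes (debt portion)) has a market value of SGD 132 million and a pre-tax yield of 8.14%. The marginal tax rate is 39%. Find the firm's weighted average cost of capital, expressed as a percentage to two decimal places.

9.24%

Cost of preferred: Rp = 0.77 / 18.11 = 4.2518%.
Total capital V = 109 + 19.2 + 132 = 260.2.
Equity: weight = 109/260.2 = 0.4189; cost = 15.3%.
Preferred: weight = 19.2/260.2 = 0.0738; cost = 4.2518%.
Convertible notes (debt portion): weight = 132/260.2 = 0.5073; after-tax cost = 8.14% × (1 − 39%) = 4.9654%.
WACC = 0.4189 × 15.3000% + 0.0738 × 4.2518% + 0.5073 × 4.9654% = 9.2420%.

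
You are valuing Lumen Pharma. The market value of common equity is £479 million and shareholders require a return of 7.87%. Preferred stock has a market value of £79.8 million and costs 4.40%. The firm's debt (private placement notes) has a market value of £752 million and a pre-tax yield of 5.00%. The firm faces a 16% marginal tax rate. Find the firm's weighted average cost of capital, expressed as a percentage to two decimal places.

5.55%

Total capital V = 479 + 79.8 + 752 = 1310.8.
Equity: weight = 479/1310.8 = 0.3654; cost = 7.87%.
Preferred: weight = 79.8/1310.8 = 0.0609; cost = 4.4%.
Private placement notes: weight = 752/1310.8 = 0.5737; after-tax cost = 5% × (1 − 16%) = 4.2000%.
WACC = 0.3654 × 7.8700% + 0.0609 × 4.4000% + 0.5737 × 4.2000% = 5.5533%.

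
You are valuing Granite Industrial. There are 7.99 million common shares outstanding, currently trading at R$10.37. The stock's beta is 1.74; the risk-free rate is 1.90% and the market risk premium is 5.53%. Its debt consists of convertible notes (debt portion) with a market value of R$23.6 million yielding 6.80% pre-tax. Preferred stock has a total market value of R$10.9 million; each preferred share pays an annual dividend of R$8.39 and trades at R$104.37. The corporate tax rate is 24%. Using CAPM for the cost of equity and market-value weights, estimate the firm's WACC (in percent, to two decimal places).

9.92%

Cost of equity via CAPM: Re = 1.9% + 1.74 × 5.53% = 11.5222%.
Cost of preferred: Rp = 8.39 / 104.37 = 8.0387%.
Market value of equity E = 10.37 × 7.99m = 82.8563m.
Total capital V = 82.8563 + 10.9 + 23.6 = 117.3563.
Equity: weight = 82.8563/117.3563 = 0.7060; cost = 11.5222%.
Preferred: weight = 10.9/117.3563 = 0.0929; cost = 8.0387%.
Convertible notes (debt portion): weight = 23.6/117.3563 = 0.2011; after-tax cost = 6.8% × (1 − 24%) = 5.1680%.
WACC = 0.7060 × 11.5222% + 0.0929 × 8.0387% + 0.2011 × 5.1680% = 9.9208%.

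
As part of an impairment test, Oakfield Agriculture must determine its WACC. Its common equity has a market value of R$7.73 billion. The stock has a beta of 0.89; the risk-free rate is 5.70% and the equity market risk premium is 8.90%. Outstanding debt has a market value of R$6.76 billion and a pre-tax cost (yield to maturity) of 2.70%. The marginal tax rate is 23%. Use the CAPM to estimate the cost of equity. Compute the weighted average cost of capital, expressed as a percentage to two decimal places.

Cost of equity via CAPM: Re = 5.7% + 0.89 × 8.9% = 13.6210%.
Total capital V = 7.73 + 6.76 = 14.49.
Equity: weight = 7.73/14.49 = 0.5335; cost = 13.621%.
Debt: weight = 6.76/14.49 = 0.4665; after-tax cost = 2.7% × (1 − 23%) = 2.0790%.
WACC = 0.5335 × 13.6210% + 0.4665 × 2.0790% = 8.2363%.

8.24%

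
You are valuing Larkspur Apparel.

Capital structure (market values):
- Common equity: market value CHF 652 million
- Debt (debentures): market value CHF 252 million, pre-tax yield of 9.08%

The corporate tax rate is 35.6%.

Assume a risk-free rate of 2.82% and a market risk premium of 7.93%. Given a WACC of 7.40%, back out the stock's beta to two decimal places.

Total capital V = 652 + 252 = 904.
Equity weight = 652/904 = 0.7212.
Debentures weight = 252/904 = 0.2788.
Debt contribution = 0.2788 × 9.08% × (1 − 35.6%) = 1.6301%.
Required equity contribution = 7.4% − 1.6301% = 5.7699%  ⇒  Re = 8.0000%.
CAPM: 8.0000% = 2.82% + β × 7.93%  ⇒  β = 0.6532.

0.65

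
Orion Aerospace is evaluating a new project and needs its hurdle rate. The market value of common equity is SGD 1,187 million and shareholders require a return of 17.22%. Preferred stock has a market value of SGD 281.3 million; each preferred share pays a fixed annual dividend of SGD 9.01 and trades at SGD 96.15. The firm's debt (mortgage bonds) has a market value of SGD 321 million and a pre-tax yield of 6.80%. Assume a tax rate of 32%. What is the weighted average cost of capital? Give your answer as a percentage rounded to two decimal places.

Cost of preferred: Rp = 9.01 / 96.15 = 9.3708%.
Total capital V = 1187 + 281.3 + 321 = 1789.3.
Equity: weight = 1187/1789.3 = 0.6634; cost = 17.22%.
Preferred: weight = 281.3/1789.3 = 0.1572; cost = 9.3708%.
Mortgage bonds: weight = 321/1789.3 = 0.1794; after-tax cost = 6.8% × (1 − 32%) = 4.6240%.
WACC = 0.6634 × 17.2200% + 0.1572 × 9.3708% + 0.1794 × 4.6240% = 13.7263%.

13.73%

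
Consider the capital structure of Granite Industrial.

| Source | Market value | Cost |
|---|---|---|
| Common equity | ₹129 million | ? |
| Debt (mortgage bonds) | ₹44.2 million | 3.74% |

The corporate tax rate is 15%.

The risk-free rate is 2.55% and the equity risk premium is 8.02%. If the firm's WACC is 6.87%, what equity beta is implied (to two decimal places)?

Total capital V = 129 + 44.2 = 173.2.
Equity weight = 129/173.2 = 0.7448.
Mortgage bonds weight = 44.2/173.2 = 0.2552.
Debt contribution = 0.2552 × 3.74% × (1 − 15%) = 0.8113%.
Required equity contribution = 6.87% − 0.8113% = 6.0587%  ⇒  Re = 8.1347%.
CAPM: 8.1347% = 2.55% + β × 8.02%  ⇒  β = 0.6963.

0.70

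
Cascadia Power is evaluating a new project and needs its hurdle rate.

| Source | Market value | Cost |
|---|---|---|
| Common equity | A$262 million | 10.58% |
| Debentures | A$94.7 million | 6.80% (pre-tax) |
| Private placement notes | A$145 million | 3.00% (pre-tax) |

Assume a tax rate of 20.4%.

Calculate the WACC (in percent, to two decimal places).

7.24%

Total capital V = 262 + 94.7 + 145 = 501.7.
Equity: weight = 262/501.7 = 0.5222; cost = 10.58%.
Debentures: weight = 94.7/501.7 = 0.1888; after-tax cost = 6.8% × (1 − 20.4%) = 5.4128%.
Private placement notes: weight = 145/501.7 = 0.2890; after-tax cost = 3% × (1 − 20.4%) = 2.3880%.
WACC = 0.5222 × 10.5800% + 0.1888 × 5.4128% + 0.2890 × 2.3880% = 7.2370%.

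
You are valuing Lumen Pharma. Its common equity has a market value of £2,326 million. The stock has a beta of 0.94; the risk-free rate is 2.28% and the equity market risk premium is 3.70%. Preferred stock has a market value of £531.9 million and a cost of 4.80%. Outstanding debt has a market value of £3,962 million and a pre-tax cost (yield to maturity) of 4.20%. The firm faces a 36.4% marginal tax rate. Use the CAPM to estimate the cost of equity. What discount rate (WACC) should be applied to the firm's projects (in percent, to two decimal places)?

3.89%

Cost of equity via CAPM: Re = 2.28% + 0.94 × 3.7% = 5.7580%.
Total capital V = 2326 + 531.9 + 3962 = 6819.9.
Equity: weight = 2326/6819.9 = 0.3411; cost = 5.758%.
Preferred: weight = 531.9/6819.9 = 0.0780; cost = 4.8%.
Debt: weight = 3962/6819.9 = 0.5809; after-tax cost = 4.2% × (1 − 36.4%) = 2.6712%.
WACC = 0.3411 × 5.7580% + 0.0780 × 4.8000% + 0.5809 × 2.6712% = 3.8900%.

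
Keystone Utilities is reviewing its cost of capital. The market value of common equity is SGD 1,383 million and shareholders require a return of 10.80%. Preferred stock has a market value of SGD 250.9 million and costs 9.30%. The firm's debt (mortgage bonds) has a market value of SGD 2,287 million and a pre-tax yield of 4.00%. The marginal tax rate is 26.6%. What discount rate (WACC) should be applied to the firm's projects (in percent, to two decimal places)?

6.12%

Total capital V = 1383 + 250.9 + 2287 = 3920.9.
Equity: weight = 1383/3920.9 = 0.3527; cost = 10.8%.
Preferred: weight = 250.9/3920.9 = 0.0640; cost = 9.3%.
Mortgage bonds: weight = 2287/3920.9 = 0.5833; after-tax cost = 4% × (1 − 26.6%) = 2.9360%.
WACC = 0.3527 × 10.8000% + 0.0640 × 9.3000% + 0.5833 × 2.9360% = 6.1171%.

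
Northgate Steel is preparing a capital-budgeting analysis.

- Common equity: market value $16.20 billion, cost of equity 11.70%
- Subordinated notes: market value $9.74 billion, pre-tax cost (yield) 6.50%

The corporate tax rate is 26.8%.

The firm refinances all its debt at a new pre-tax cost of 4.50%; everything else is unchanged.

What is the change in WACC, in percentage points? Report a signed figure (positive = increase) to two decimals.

Current WACC:
Total capital V = 16.2 + 9.74 = 25.94.
Equity: weight = 16.2/25.94 = 0.6245; cost = 11.7%.
Subordinated notes: weight = 9.74/25.94 = 0.3755; after-tax cost = 6.5% × (1 − 26.8%) = 4.7580%.
WACC = 0.6245 × 11.7000% + 0.3755 × 4.7580% = 9.0934%.
After the change:
Total capital V = 16.2 + 9.74 = 25.94.
Equity: weight = 16.2/25.94 = 0.6245; cost = 11.7%.
Subordinated notes: weight = 9.74/25.94 = 0.3755; after-tax cost = 4.5% × (1 − 26.8%) = 3.2940%.
WACC = 0.6245 × 11.7000% + 0.3755 × 3.2940% = 8.5437%.
Change in WACC = 8.5437% − 9.0934% = -0.5497 pp.

-0.55 pp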